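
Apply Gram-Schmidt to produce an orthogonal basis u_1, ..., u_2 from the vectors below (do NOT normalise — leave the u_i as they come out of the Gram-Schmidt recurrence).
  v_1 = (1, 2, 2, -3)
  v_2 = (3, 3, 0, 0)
Orthogonal basis:
  u_1 = (1, 2, 2, -3)
  u_2 = (5/2, 2, -1, 3/2)

Apply the Gram-Schmidt recurrence
  u_1 = v_1
  u_i = v_i − Σ_{j<i} ((v_i · u_j) / (u_j · u_j)) · u_j.

Step by step this gives:
  u_1 = (1, 2, 2, -3)
  u_2 = (5/2, 2, -1, 3/2)

Orthogonality check:
  u_2 · u_1 = 0 (should be 0)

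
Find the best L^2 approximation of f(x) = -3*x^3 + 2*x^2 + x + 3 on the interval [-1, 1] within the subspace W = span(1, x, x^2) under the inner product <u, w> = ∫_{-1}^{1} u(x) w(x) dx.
g(x) = 2*x^2 - 4*x/5 + 3

The best approximation g ∈ W is the orthogonal projection of f onto W. Writing g = a_0 + a_1 x + a_2 x^2, the coefficients solve the normal equations G · a = b where
  G_{ij} = <φ_i, φ_j> and b_i = <f, φ_i>, with φ_0 = 1, φ_1 = x, φ_2 = x^2.
G =
  [2, 0, 2/3]
  [0, 2/3, 0]
  [2/3, 0, 2/5],
b = (22/3, -8/15, 14/5).
Solving gives a_0 = 3, a_1 = -4/5, a_2 = 2, so
  g(x) = 2*x^2 - 4*x/5 + 3.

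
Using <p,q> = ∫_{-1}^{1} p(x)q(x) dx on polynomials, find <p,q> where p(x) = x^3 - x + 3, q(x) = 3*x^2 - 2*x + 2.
<p,q> = 278/15

Expand the product: p(x)·q(x) = 3*x^5 - 2*x^4 - x^3 + 11*x^2 - 8*x + 6.
∫_{-1}^{1} of each monomial x^k gives [2/(k+1) if k even, 0 if k odd]. Integrating term-by-term (or equivalently evaluating the antiderivative F(x) = x^6/2 - 2*x^5/5 - x^4/4 + 11*x^3/3 - 4*x^2 + 6*x at the endpoints):
  F(1) − F(−1) = 331/60 − (-781/60) = 278/15.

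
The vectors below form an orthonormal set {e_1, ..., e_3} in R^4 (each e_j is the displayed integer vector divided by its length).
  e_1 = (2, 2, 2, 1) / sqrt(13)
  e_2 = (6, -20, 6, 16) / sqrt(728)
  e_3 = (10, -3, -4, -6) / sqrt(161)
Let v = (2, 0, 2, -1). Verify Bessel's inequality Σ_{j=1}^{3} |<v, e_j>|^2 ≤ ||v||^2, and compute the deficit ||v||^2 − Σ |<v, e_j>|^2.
Σ |<v, e_j>|^2 = 135/23; ||v||^2 = 9; deficit = 72/23

Write each e_j = u_j / sqrt(<u_j, u_j>) where u_j is the displayed integer vector. Then <v, e_j> = <v, u_j> / sqrt(<u_j, u_j>), so |<v, e_j>|^2 = <v, u_j>^2 / <u_j, u_j>.
Coefficients: <v, e_1> = 7/sqrt(13), <v, e_2> = 8/sqrt(728), <v, e_3> = 18/sqrt(161).
Square and sum: Σ |<v, e_j>|^2 = 135/23.
Compute ||v||^2 = v·v = 9.
Deficit = 9 − 135/23 = 72/23 ≥ 0, confirming Bessel's inequality. (The deficit equals ||v − Σ <v,e_j> e_j||^2, the squared distance from v to span{e_j}.)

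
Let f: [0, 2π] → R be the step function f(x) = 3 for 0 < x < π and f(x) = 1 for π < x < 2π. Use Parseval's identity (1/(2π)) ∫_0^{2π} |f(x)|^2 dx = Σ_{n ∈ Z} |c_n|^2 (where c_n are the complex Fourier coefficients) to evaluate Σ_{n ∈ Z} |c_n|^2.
Σ |c_n|^2 = 5

Parseval equates the L^2 energy of f (normalised by 1/(2π)) with the ℓ^2 sum of its Fourier coefficients: (1/(2π)) ∫_0^{2π} |f|^2 = Σ |c_n|^2.
Compute the left side: (1/(2π)) [∫_0^π 3^2 dx + ∫_π^{2π} 1^2 dx] = (1/(2π)) · (9π + 1π) = (9 + 1)/2 = 5.
So Σ_{n ∈ Z} |c_n|^2 = 5.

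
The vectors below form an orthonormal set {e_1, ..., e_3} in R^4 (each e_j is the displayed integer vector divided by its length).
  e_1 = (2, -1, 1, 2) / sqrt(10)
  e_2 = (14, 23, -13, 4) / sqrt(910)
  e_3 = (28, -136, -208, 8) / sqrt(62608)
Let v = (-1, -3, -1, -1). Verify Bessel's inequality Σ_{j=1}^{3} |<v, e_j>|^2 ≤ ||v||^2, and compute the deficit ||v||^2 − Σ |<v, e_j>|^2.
Σ |<v, e_j>|^2 = 507/43; ||v||^2 = 12; deficit = 9/43

Write each e_j = u_j / sqrt(<u_j, u_j>) where u_j is the displayed integer vector. Then <v, e_j> = <v, u_j> / sqrt(<u_j, u_j>), so |<v, e_j>|^2 = <v, u_j>^2 / <u_j, u_j>.
Coefficients: <v, e_1> = -2/sqrt(10), <v, e_2> = -74/sqrt(910), <v, e_3> = 580/sqrt(62608).
Square and sum: Σ |<v, e_j>|^2 = 507/43.
Compute ||v||^2 = v·v = 12.
Deficit = 12 − 507/43 = 9/43 ≥ 0, confirming Bessel's inequality. (The deficit equals ||v − Σ <v,e_j> e_j||^2, the squared distance from v to span{e_j}.)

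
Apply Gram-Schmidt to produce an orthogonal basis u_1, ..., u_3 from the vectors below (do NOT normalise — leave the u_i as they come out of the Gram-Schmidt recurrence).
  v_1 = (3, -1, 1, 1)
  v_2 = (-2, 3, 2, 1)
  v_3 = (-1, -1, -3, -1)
Orthogonal basis:
  u_1 = (3, -1, 1, 1)
  u_2 = (-1/2, 5/2, 5/2, 3/2)
  u_3 = (2/15, 1/3, -2/3, 3/5)

Apply the Gram-Schmidt recurrence
  u_1 = v_1
  u_i = v_i − Σ_{j<i} ((v_i · u_j) / (u_j · u_j)) · u_j.

Step by step this gives:
  u_1 = (3, -1, 1, 1)
  u_2 = (-1/2, 5/2, 5/2, 3/2)
  u_3 = (2/15, 1/3, -2/3, 3/5)

Orthogonality check:
  u_2 · u_1 = 0 (should be 0)
  u_3 · u_1 = 0 (should be 0)
  u_3 · u_2 = 0 (should be 0)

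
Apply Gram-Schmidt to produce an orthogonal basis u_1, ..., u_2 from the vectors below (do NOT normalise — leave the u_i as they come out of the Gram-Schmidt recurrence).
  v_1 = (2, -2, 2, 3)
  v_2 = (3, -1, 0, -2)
Orthogonal basis:
  u_1 = (2, -2, 2, 3)
  u_2 = (59/21, -17/21, -4/21, -16/7)

Apply the Gram-Schmidt recurrence
  u_1 = v_1
  u_i = v_i − Σ_{j<i} ((v_i · u_j) / (u_j · u_j)) · u_j.

Step by step this gives:
  u_1 = (2, -2, 2, 3)
  u_2 = (59/21, -17/21, -4/21, -16/7)

Orthogonality check:
  u_2 · u_1 = 0 (should be 0)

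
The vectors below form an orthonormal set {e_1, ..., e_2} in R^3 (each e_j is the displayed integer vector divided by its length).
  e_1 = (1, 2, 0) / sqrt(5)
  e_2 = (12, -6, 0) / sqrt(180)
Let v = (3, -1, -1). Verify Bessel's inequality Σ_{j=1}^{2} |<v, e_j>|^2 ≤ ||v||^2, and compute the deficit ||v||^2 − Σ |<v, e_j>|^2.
Σ |<v, e_j>|^2 = 10; ||v||^2 = 11; deficit = 1

Write each e_j = u_j / sqrt(<u_j, u_j>) where u_j is the displayed integer vector. Then <v, e_j> = <v, u_j> / sqrt(<u_j, u_j>), so |<v, e_j>|^2 = <v, u_j>^2 / <u_j, u_j>.
Coefficients: <v, e_1> = 1/sqrt(5), <v, e_2> = 42/sqrt(180).
Square and sum: Σ |<v, e_j>|^2 = 10.
Compute ||v||^2 = v·v = 11.
Deficit = 11 − 10 = 1 ≥ 0, confirming Bessel's inequality. (The deficit equals ||v − Σ <v,e_j> e_j||^2, the squared distance from v to span{e_j}.)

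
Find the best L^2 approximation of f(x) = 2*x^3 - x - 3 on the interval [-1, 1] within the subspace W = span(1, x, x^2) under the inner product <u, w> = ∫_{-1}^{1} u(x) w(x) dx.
g(x) = x/5 - 3

The best approximation g ∈ W is the orthogonal projection of f onto W. Writing g = a_0 + a_1 x + a_2 x^2, the coefficients solve the normal equations G · a = b where
  G_{ij} = <φ_i, φ_j> and b_i = <f, φ_i>, with φ_0 = 1, φ_1 = x, φ_2 = x^2.
G =
  [2, 0, 2/3]
  [0, 2/3, 0]
  [2/3, 0, 2/5],
b = (-6, 2/15, -2).
Solving gives a_0 = -3, a_1 = 1/5, a_2 = 0, so
  g(x) = x/5 - 3.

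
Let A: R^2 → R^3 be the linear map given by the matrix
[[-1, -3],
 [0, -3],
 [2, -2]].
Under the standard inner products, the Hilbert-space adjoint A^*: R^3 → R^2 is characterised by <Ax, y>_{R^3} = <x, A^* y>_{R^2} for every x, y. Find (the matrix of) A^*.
A^* = A^T =
[[-1, 0, 2],
 [-3, -3, -2]]

For real matrices with standard dot products, the defining identity <Ax, y> = <x, A^* y> gives (Ax)^T y = x^T (A^*) y, i.e. x^T A^T y = x^T (A^*) y. Since this holds for all x, y, we must have A^* = A^T. Therefore
A^* =
[[-1, 0, 2],
 [-3, -3, -2]].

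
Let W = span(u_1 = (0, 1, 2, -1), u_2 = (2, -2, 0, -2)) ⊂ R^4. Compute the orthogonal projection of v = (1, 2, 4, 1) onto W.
proj_W(v) = (-2/3, 13/6, 3, -5/6)

Set up U = [u_1 | ... | u_2] ∈ R^(4×2). The projector onto W = col(U) is P = U (U^T U)^(-1) U^T.
Compute U^T U =
  [6, 0]
  [0, 12],
and U^T v = (9, -4).
Solve U^T U · c = U^T v for the coefficients: c = (3/2, -1/3). The projection is proj_W(v) = U c.
Check: (v - proj_W(v)) · u_1 = 0  (should be 0).
Check: (v - proj_W(v)) · u_2 = 0  (should be 0).
Result: proj_W(v) = (-2/3, 13/6, 3, -5/6).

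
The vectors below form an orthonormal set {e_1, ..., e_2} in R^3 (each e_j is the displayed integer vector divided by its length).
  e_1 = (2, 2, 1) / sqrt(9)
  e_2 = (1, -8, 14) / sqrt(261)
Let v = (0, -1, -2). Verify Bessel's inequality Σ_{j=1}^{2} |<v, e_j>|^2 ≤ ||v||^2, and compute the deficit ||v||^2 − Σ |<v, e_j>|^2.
Σ |<v, e_j>|^2 = 96/29; ||v||^2 = 5; deficit = 49/29

Write each e_j = u_j / sqrt(<u_j, u_j>) where u_j is the displayed integer vector. Then <v, e_j> = <v, u_j> / sqrt(<u_j, u_j>), so |<v, e_j>|^2 = <v, u_j>^2 / <u_j, u_j>.
Coefficients: <v, e_1> = -4/sqrt(9), <v, e_2> = -20/sqrt(261).
Square and sum: Σ |<v, e_j>|^2 = 96/29.
Compute ||v||^2 = v·v = 5.
Deficit = 5 − 96/29 = 49/29 ≥ 0, confirming Bessel's inequality. (The deficit equals ||v − Σ <v,e_j> e_j||^2, the squared distance from v to span{e_j}.)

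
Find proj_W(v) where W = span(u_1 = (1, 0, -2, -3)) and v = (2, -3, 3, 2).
proj_W(v) = (-5/7, 0, 10/7, 15/7)

Set up U = [u_1 | ... | u_1] ∈ R^(4×1). The projector onto W = col(U) is P = U (U^T U)^(-1) U^T.
Compute U^T U =
  [14],
and U^T v = (-10).
Solve U^T U · c = U^T v for the coefficients: c = (-5/7). The projection is proj_W(v) = U c.
Check: (v - proj_W(v)) · u_1 = 0  (should be 0).
Result: proj_W(v) = (-5/7, 0, 10/7, 15/7).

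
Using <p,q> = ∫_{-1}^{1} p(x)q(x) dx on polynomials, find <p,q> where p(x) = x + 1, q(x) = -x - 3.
<p,q> = -20/3

Expand the product: p(x)·q(x) = -x^2 - 4*x - 3.
∫_{-1}^{1} of each monomial x^k gives [2/(k+1) if k even, 0 if k odd]. Integrating term-by-term (or equivalently evaluating the antiderivative F(x) = -x^3/3 - 2*x^2 - 3*x at the endpoints):
  F(1) − F(−1) = -16/3 − (4/3) = -20/3.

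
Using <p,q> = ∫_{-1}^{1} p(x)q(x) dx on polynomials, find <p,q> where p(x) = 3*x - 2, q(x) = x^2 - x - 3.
<p,q> = 26/3

Expand the product: p(x)·q(x) = 3*x^3 - 5*x^2 - 7*x + 6.
∫_{-1}^{1} of each monomial x^k gives [2/(k+1) if k even, 0 if k odd]. Integrating term-by-term (or equivalently evaluating the antiderivative F(x) = 3*x^4/4 - 5*x^3/3 - 7*x^2/2 + 6*x at the endpoints):
  F(1) − F(−1) = 19/12 − (-85/12) = 26/3.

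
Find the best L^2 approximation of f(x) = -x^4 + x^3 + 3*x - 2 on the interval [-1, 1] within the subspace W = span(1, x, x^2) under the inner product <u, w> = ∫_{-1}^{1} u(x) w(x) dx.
g(x) = -6*x^2/7 + 18*x/5 - 67/35

The best approximation g ∈ W is the orthogonal projection of f onto W. Writing g = a_0 + a_1 x + a_2 x^2, the coefficients solve the normal equations G · a = b where
  G_{ij} = <φ_i, φ_j> and b_i = <f, φ_i>, with φ_0 = 1, φ_1 = x, φ_2 = x^2.
G =
  [2, 0, 2/3]
  [0, 2/3, 0]
  [2/3, 0, 2/5],
b = (-22/5, 12/5, -34/21).
Solving gives a_0 = -67/35, a_1 = 18/5, a_2 = -6/7, so
  g(x) = -6*x^2/7 + 18*x/5 - 67/35.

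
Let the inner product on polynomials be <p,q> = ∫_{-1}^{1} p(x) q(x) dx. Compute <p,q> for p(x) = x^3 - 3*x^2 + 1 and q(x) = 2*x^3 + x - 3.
<p,q> = 34/35

Expand the product: p(x)·q(x) = 2*x^6 - 6*x^5 + x^4 - 4*x^3 + 9*x^2 + x - 3.
∫_{-1}^{1} of each monomial x^k gives [2/(k+1) if k even, 0 if k odd]. Integrating term-by-term (or equivalently evaluating the antiderivative F(x) = 2*x^7/7 - x^6 + x^5/5 - x^4 + 3*x^3 + x^2/2 - 3*x at the endpoints):
  F(1) − F(−1) = -71/70 − (-139/70) = 34/35.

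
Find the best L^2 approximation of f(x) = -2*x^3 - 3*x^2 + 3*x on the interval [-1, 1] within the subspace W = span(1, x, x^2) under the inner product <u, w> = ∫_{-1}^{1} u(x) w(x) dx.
g(x) = -3*x^2 + 9*x/5

The best approximation g ∈ W is the orthogonal projection of f onto W. Writing g = a_0 + a_1 x + a_2 x^2, the coefficients solve the normal equations G · a = b where
  G_{ij} = <φ_i, φ_j> and b_i = <f, φ_i>, with φ_0 = 1, φ_1 = x, φ_2 = x^2.
G =
  [2, 0, 2/3]
  [0, 2/3, 0]
  [2/3, 0, 2/5],
b = (-2, 6/5, -6/5).
Solving gives a_0 = 0, a_1 = 9/5, a_2 = -3, so
  g(x) = -3*x^2 + 9*x/5.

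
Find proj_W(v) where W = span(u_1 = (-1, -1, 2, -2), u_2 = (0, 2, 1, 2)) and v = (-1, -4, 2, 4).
proj_W(v) = (-17/74, 31/74, 29/37, 7/37)

Set up U = [u_1 | ... | u_2] ∈ R^(4×2). The projector onto W = col(U) is P = U (U^T U)^(-1) U^T.
Compute U^T U =
  [10, -4]
  [-4, 9],
and U^T v = (1, 2).
Solve U^T U · c = U^T v for the coefficients: c = (17/74, 12/37). The projection is proj_W(v) = U c.
Check: (v - proj_W(v)) · u_1 = 0  (should be 0).
Check: (v - proj_W(v)) · u_2 = 0  (should be 0).
Result: proj_W(v) = (-17/74, 31/74, 29/37, 7/37).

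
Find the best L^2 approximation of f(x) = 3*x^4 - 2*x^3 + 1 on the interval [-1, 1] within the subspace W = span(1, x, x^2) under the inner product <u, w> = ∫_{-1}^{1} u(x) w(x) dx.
g(x) = 18*x^2/7 - 6*x/5 + 26/35

The best approximation g ∈ W is the orthogonal projection of f onto W. Writing g = a_0 + a_1 x + a_2 x^2, the coefficients solve the normal equations G · a = b where
  G_{ij} = <φ_i, φ_j> and b_i = <f, φ_i>, with φ_0 = 1, φ_1 = x, φ_2 = x^2.
G =
  [2, 0, 2/3]
  [0, 2/3, 0]
  [2/3, 0, 2/5],
b = (16/5, -4/5, 32/21).
Solving gives a_0 = 26/35, a_1 = -6/5, a_2 = 18/7, so
  g(x) = 18*x^2/7 - 6*x/5 + 26/35.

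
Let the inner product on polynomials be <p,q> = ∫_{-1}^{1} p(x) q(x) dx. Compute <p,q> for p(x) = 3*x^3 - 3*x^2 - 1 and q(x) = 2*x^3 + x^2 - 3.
<p,q> = 1244/105

Expand the product: p(x)·q(x) = 6*x^6 - 3*x^5 - 3*x^4 - 11*x^3 + 8*x^2 + 3.
∫_{-1}^{1} of each monomial x^k gives [2/(k+1) if k even, 0 if k odd]. Integrating term-by-term (or equivalently evaluating the antiderivative F(x) = 6*x^7/7 - x^6/2 - 3*x^5/5 - 11*x^4/4 + 8*x^3/3 + 3*x at the endpoints):
  F(1) − F(−1) = 1123/420 − (-3853/420) = 1244/105.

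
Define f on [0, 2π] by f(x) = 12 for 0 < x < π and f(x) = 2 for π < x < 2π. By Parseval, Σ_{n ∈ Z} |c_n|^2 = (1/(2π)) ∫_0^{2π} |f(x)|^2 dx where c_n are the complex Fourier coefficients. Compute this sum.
Σ |c_n|^2 = 74

Parseval equates the L^2 energy of f (normalised by 1/(2π)) with the ℓ^2 sum of its Fourier coefficients: (1/(2π)) ∫_0^{2π} |f|^2 = Σ |c_n|^2.
Compute the left side: (1/(2π)) [∫_0^π 12^2 dx + ∫_π^{2π} 2^2 dx] = (1/(2π)) · (144π + 4π) = (144 + 4)/2 = 74.
So Σ_{n ∈ Z} |c_n|^2 = 74.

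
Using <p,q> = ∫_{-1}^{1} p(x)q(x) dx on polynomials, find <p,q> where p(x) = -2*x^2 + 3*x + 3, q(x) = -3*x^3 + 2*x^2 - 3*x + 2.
<p,q> = 32/15

Expand the product: p(x)·q(x) = 6*x^5 - 13*x^4 + 3*x^3 - 7*x^2 - 3*x + 6.
∫_{-1}^{1} of each monomial x^k gives [2/(k+1) if k even, 0 if k odd]. Integrating term-by-term (or equivalently evaluating the antiderivative F(x) = x^6 - 13*x^5/5 + 3*x^4/4 - 7*x^3/3 - 3*x^2/2 + 6*x at the endpoints):
  F(1) − F(−1) = 79/60 − (-49/60) = 32/15.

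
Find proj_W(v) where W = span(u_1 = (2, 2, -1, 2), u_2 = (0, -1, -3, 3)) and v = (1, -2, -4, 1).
proj_W(v) = (-43/99, -31/22, -268/99, 493/198)

Set up U = [u_1 | ... | u_2] ∈ R^(4×2). The projector onto W = col(U) is P = U (U^T U)^(-1) U^T.
Compute U^T U =
  [13, 7]
  [7, 19],
and U^T v = (4, 17).
Solve U^T U · c = U^T v for the coefficients: c = (-43/198, 193/198). The projection is proj_W(v) = U c.
Check: (v - proj_W(v)) · u_1 = 0  (should be 0).
Check: (v - proj_W(v)) · u_2 = 0  (should be 0).
Result: proj_W(v) = (-43/99, -31/22, -268/99, 493/198).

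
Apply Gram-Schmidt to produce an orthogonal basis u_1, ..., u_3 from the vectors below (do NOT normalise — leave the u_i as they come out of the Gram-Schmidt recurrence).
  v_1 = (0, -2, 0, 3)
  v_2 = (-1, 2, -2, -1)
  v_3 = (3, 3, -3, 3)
Orthogonal basis:
  u_1 = (0, -2, 0, 3)
  u_2 = (-1, 12/13, -2, 8/13)
  u_3 = (38/9, 7/3, -5/9, 14/9)

Apply the Gram-Schmidt recurrence
  u_1 = v_1
  u_i = v_i − Σ_{j<i} ((v_i · u_j) / (u_j · u_j)) · u_j.

Step by step this gives:
  u_1 = (0, -2, 0, 3)
  u_2 = (-1, 12/13, -2, 8/13)
  u_3 = (38/9, 7/3, -5/9, 14/9)

Orthogonality check:
  u_2 · u_1 = 0 (should be 0)
  u_3 · u_1 = 0 (should be 0)
  u_3 · u_2 = 0 (should be 0)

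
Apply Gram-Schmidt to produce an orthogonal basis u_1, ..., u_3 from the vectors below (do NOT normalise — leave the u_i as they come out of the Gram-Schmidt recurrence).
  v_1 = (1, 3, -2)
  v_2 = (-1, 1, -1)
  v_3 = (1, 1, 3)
Orthogonal basis:
  u_1 = (1, 3, -2)
  u_2 = (-9/7, 1/7, -3/7)
  u_3 = (-7/13, 21/13, 28/13)

Apply the Gram-Schmidt recurrence
  u_1 = v_1
  u_i = v_i − Σ_{j<i} ((v_i · u_j) / (u_j · u_j)) · u_j.

Step by step this gives:
  u_1 = (1, 3, -2)
  u_2 = (-9/7, 1/7, -3/7)
  u_3 = (-7/13, 21/13, 28/13)

Orthogonality check:
  u_2 · u_1 = 0 (should be 0)
  u_3 · u_1 = 0 (should be 0)
  u_3 · u_2 = 0 (should be 0)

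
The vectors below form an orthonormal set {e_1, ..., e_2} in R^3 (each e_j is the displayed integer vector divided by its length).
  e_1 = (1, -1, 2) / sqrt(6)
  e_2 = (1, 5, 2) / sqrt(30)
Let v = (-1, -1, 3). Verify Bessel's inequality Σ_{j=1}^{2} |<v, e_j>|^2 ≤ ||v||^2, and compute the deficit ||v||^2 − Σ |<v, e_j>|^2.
Σ |<v, e_j>|^2 = 6; ||v||^2 = 11; deficit = 5

Write each e_j = u_j / sqrt(<u_j, u_j>) where u_j is the displayed integer vector. Then <v, e_j> = <v, u_j> / sqrt(<u_j, u_j>), so |<v, e_j>|^2 = <v, u_j>^2 / <u_j, u_j>.
Coefficients: <v, e_1> = 6/sqrt(6), <v, e_2> = 0/sqrt(30).
Square and sum: Σ |<v, e_j>|^2 = 6.
Compute ||v||^2 = v·v = 11.
Deficit = 11 − 6 = 5 ≥ 0, confirming Bessel's inequality. (The deficit equals ||v − Σ <v,e_j> e_j||^2, the squared distance from v to span{e_j}.)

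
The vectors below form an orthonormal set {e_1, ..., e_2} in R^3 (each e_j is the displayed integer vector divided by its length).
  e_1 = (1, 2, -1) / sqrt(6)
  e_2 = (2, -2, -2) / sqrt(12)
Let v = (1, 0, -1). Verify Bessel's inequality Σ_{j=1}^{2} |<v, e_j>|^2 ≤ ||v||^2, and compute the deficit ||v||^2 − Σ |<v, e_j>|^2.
Σ |<v, e_j>|^2 = 2; ||v||^2 = 2; deficit = 0

Write each e_j = u_j / sqrt(<u_j, u_j>) where u_j is the displayed integer vector. Then <v, e_j> = <v, u_j> / sqrt(<u_j, u_j>), so |<v, e_j>|^2 = <v, u_j>^2 / <u_j, u_j>.
Coefficients: <v, e_1> = 2/sqrt(6), <v, e_2> = 4/sqrt(12).
Square and sum: Σ |<v, e_j>|^2 = 2.
Compute ||v||^2 = v·v = 2.
Deficit = 2 − 2 = 0 ≥ 0, confirming Bessel's inequality. (The deficit equals ||v − Σ <v,e_j> e_j||^2, the squared distance from v to span{e_j}.)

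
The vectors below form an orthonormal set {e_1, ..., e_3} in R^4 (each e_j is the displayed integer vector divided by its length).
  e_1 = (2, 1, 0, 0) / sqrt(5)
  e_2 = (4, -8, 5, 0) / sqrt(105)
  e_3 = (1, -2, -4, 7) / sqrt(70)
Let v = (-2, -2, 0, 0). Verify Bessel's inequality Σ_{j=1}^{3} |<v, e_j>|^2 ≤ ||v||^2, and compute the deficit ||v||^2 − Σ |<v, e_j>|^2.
Σ |<v, e_j>|^2 = 118/15; ||v||^2 = 8; deficit = 2/15

Write each e_j = u_j / sqrt(<u_j, u_j>) where u_j is the displayed integer vector. Then <v, e_j> = <v, u_j> / sqrt(<u_j, u_j>), so |<v, e_j>|^2 = <v, u_j>^2 / <u_j, u_j>.
Coefficients: <v, e_1> = -6/sqrt(5), <v, e_2> = 8/sqrt(105), <v, e_3> = 2/sqrt(70).
Square and sum: Σ |<v, e_j>|^2 = 118/15.
Compute ||v||^2 = v·v = 8.
Deficit = 8 − 118/15 = 2/15 ≥ 0, confirming Bessel's inequality. (The deficit equals ||v − Σ <v,e_j> e_j||^2, the squared distance from v to span{e_j}.)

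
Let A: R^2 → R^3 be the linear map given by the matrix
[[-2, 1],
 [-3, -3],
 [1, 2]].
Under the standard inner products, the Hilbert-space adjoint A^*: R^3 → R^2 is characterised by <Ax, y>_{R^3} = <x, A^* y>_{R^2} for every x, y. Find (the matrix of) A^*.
A^* = A^T =
[[-2, -3, 1],
 [1, -3, 2]]

For real matrices with standard dot products, the defining identity <Ax, y> = <x, A^* y> gives (Ax)^T y = x^T (A^*) y, i.e. x^T A^T y = x^T (A^*) y. Since this holds for all x, y, we must have A^* = A^T. Therefore
A^* =
[[-2, -3, 1],
 [1, -3, 2]].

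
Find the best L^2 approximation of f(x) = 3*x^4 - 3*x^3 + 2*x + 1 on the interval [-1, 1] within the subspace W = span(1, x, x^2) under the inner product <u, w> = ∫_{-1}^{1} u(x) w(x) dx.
g(x) = 18*x^2/7 + x/5 + 26/35

The best approximation g ∈ W is the orthogonal projection of f onto W. Writing g = a_0 + a_1 x + a_2 x^2, the coefficients solve the normal equations G · a = b where
  G_{ij} = <φ_i, φ_j> and b_i = <f, φ_i>, with φ_0 = 1, φ_1 = x, φ_2 = x^2.
G =
  [2, 0, 2/3]
  [0, 2/3, 0]
  [2/3, 0, 2/5],
b = (16/5, 2/15, 32/21).
Solving gives a_0 = 26/35, a_1 = 1/5, a_2 = 18/7, so
  g(x) = 18*x^2/7 + x/5 + 26/35.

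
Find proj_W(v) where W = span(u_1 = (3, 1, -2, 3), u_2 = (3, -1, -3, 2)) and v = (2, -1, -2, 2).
proj_W(v) = (96/43, -2/3, -283/129, 197/129)

Set up U = [u_1 | ... | u_2] ∈ R^(4×2). The projector onto W = col(U) is P = U (U^T U)^(-1) U^T.
Compute U^T U =
  [23, 20]
  [20, 23],
and U^T v = (15, 17).
Solve U^T U · c = U^T v for the coefficients: c = (5/129, 91/129). The projection is proj_W(v) = U c.
Check: (v - proj_W(v)) · u_1 = 0  (should be 0).
Check: (v - proj_W(v)) · u_2 = 0  (should be 0).
Result: proj_W(v) = (96/43, -2/3, -283/129, 197/129).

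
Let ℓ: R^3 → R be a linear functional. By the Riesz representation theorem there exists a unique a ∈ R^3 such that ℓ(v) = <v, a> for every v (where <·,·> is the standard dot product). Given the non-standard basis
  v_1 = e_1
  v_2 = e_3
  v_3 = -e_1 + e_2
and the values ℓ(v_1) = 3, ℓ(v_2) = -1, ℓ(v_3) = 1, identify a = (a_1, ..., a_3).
a = (3, 4, -1)

Write a = (a_1, ..., a_3) in the standard basis. For each basis vector v_i, ℓ(v_i) = <v_i, a> is a linear equation in the a_j's. Collect the n equations into a matrix system V a = ℓ, where row i of V is v_i (expressed in the standard basis). Since V is invertible (lower-triangular with 1s on the diagonal, up to permutation), solve by back-substitution:
  V =
[[1, 0, 0],
 [0, 0, 1],
 [-1, 1, 0]]
  V a = (3, -1, 1)
Solving gives a = (3, 4, -1).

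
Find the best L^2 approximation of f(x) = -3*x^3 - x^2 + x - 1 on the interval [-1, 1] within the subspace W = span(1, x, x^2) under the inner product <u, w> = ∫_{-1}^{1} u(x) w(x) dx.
g(x) = -x^2 - 4*x/5 - 1

The best approximation g ∈ W is the orthogonal projection of f onto W. Writing g = a_0 + a_1 x + a_2 x^2, the coefficients solve the normal equations G · a = b where
  G_{ij} = <φ_i, φ_j> and b_i = <f, φ_i>, with φ_0 = 1, φ_1 = x, φ_2 = x^2.
G =
  [2, 0, 2/3]
  [0, 2/3, 0]
  [2/3, 0, 2/5],
b = (-8/3, -8/15, -16/15).
Solving gives a_0 = -1, a_1 = -4/5, a_2 = -1, so
  g(x) = -x^2 - 4*x/5 - 1.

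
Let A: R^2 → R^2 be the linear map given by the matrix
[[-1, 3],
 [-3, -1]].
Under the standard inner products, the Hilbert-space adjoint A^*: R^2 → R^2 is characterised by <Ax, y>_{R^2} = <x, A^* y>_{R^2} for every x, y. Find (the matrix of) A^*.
A^* = A^T =
[[-1, -3],
 [3, -1]]

For real matrices with standard dot products, the defining identity <Ax, y> = <x, A^* y> gives (Ax)^T y = x^T (A^*) y, i.e. x^T A^T y = x^T (A^*) y. Since this holds for all x, y, we must have A^* = A^T. Therefore
A^* =
[[-1, -3],
 [3, -1]].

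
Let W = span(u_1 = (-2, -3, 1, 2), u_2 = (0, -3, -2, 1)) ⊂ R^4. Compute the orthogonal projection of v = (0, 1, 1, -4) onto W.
proj_W(v) = (118/171, 131/57, 85/171, -10/9)

Set up U = [u_1 | ... | u_2] ∈ R^(4×2). The projector onto W = col(U) is P = U (U^T U)^(-1) U^T.
Compute U^T U =
  [18, 9]
  [9, 14],
and U^T v = (-10, -9).
Solve U^T U · c = U^T v for the coefficients: c = (-59/171, -8/19). The projection is proj_W(v) = U c.
Check: (v - proj_W(v)) · u_1 = 0  (should be 0).
Check: (v - proj_W(v)) · u_2 = 0  (should be 0).
Result: proj_W(v) = (118/171, 131/57, 85/171, -10/9).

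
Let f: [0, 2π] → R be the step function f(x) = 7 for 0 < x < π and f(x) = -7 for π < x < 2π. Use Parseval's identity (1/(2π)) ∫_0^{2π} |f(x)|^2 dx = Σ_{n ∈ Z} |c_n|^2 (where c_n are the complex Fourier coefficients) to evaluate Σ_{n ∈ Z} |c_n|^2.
Σ |c_n|^2 = 49

Parseval equates the L^2 energy of f (normalised by 1/(2π)) with the ℓ^2 sum of its Fourier coefficients: (1/(2π)) ∫_0^{2π} |f|^2 = Σ |c_n|^2.
Compute the left side: (1/(2π)) [∫_0^π 7^2 dx + ∫_π^{2π} (-7)^2 dx] = (1/(2π)) · (49π + 49π) = (49 + 49)/2 = 49.
So Σ_{n ∈ Z} |c_n|^2 = 49.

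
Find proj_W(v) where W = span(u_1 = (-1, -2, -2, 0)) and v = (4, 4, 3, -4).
proj_W(v) = (2, 4, 4, 0)

Set up U = [u_1 | ... | u_1] ∈ R^(4×1). The projector onto W = col(U) is P = U (U^T U)^(-1) U^T.
Compute U^T U =
  [9],
and U^T v = (-18).
Solve U^T U · c = U^T v for the coefficients: c = (-2). The projection is proj_W(v) = U c.
Check: (v - proj_W(v)) · u_1 = 0  (should be 0).
Result: proj_W(v) = (2, 4, 4, 0).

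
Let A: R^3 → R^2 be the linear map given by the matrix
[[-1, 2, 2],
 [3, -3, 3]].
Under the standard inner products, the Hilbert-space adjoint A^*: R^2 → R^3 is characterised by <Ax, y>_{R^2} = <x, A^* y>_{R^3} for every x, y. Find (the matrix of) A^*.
A^* = A^T =
[[-1, 3],
 [2, -3],
 [2, 3]]

For real matrices with standard dot products, the defining identity <Ax, y> = <x, A^* y> gives (Ax)^T y = x^T (A^*) y, i.e. x^T A^T y = x^T (A^*) y. Since this holds for all x, y, we must have A^* = A^T. Therefore
A^* =
[[-1, 3],
 [2, -3],
 [2, 3]].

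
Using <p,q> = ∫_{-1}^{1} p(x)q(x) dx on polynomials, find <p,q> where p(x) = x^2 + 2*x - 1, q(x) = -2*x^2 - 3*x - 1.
<p,q> = -32/15

Expand the product: p(x)·q(x) = -2*x^4 - 7*x^3 - 5*x^2 + x + 1.
∫_{-1}^{1} of each monomial x^k gives [2/(k+1) if k even, 0 if k odd]. Integrating term-by-term (or equivalently evaluating the antiderivative F(x) = -2*x^5/5 - 7*x^4/4 - 5*x^3/3 + x^2/2 + x at the endpoints):
  F(1) − F(−1) = -139/60 − (-11/60) = -32/15.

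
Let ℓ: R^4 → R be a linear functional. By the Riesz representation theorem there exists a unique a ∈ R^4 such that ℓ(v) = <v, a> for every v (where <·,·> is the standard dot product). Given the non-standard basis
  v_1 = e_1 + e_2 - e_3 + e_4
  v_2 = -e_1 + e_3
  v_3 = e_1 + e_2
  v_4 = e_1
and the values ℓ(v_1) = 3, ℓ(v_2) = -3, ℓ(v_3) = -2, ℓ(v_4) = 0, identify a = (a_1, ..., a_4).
a = (0, -2, -3, 2)

Write a = (a_1, ..., a_4) in the standard basis. For each basis vector v_i, ℓ(v_i) = <v_i, a> is a linear equation in the a_j's. Collect the n equations into a matrix system V a = ℓ, where row i of V is v_i (expressed in the standard basis). Since V is invertible (lower-triangular with 1s on the diagonal, up to permutation), solve by back-substitution:
  V =
[[1, 1, -1, 1],
 [-1, 0, 1, 0],
 [1, 1, 0, 0],
 [1, 0, 0, 0]]
  V a = (3, -3, -2, 0)
Solving gives a = (0, -2, -3, 2).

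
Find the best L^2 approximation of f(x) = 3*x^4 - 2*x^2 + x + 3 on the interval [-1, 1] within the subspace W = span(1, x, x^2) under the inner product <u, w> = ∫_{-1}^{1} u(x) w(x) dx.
g(x) = 4*x^2/7 + x + 96/35

The best approximation g ∈ W is the orthogonal projection of f onto W. Writing g = a_0 + a_1 x + a_2 x^2, the coefficients solve the normal equations G · a = b where
  G_{ij} = <φ_i, φ_j> and b_i = <f, φ_i>, with φ_0 = 1, φ_1 = x, φ_2 = x^2.
G =
  [2, 0, 2/3]
  [0, 2/3, 0]
  [2/3, 0, 2/5],
b = (88/15, 2/3, 72/35).
Solving gives a_0 = 96/35, a_1 = 1, a_2 = 4/7, so
  g(x) = 4*x^2/7 + x + 96/35.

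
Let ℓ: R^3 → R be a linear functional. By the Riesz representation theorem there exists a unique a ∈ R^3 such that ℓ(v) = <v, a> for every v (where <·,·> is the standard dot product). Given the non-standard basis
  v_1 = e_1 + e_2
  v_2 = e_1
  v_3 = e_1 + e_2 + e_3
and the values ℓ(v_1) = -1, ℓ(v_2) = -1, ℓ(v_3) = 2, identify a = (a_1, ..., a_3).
a = (-1, 0, 3)

Write a = (a_1, ..., a_3) in the standard basis. For each basis vector v_i, ℓ(v_i) = <v_i, a> is a linear equation in the a_j's. Collect the n equations into a matrix system V a = ℓ, where row i of V is v_i (expressed in the standard basis). Since V is invertible (lower-triangular with 1s on the diagonal, up to permutation), solve by back-substitution:
  V =
[[1, 1, 0],
 [1, 0, 0],
 [1, 1, 1]]
  V a = (-1, -1, 2)
Solving gives a = (-1, 0, 3).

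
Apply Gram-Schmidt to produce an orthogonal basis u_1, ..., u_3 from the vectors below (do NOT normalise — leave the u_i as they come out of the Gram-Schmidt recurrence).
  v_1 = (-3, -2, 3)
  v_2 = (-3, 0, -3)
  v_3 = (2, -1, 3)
Orthogonal basis:
  u_1 = (-3, -2, 3)
  u_2 = (-3, 0, -3)
  u_3 = (2/11, -6/11, -2/11)

Apply the Gram-Schmidt recurrence
  u_1 = v_1
  u_i = v_i − Σ_{j<i} ((v_i · u_j) / (u_j · u_j)) · u_j.

Step by step this gives:
  u_1 = (-3, -2, 3)
  u_2 = (-3, 0, -3)
  u_3 = (2/11, -6/11, -2/11)

Orthogonality check:
  u_2 · u_1 = 0 (should be 0)
  u_3 · u_1 = 0 (should be 0)
  u_3 · u_2 = 0 (should be 0)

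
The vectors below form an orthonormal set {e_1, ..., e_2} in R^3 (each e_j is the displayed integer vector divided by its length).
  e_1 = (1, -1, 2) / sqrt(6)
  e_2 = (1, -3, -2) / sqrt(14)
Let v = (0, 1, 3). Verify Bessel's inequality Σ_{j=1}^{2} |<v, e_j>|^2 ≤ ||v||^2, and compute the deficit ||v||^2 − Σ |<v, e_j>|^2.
Σ |<v, e_j>|^2 = 209/21; ||v||^2 = 10; deficit = 1/21

Write each e_j = u_j / sqrt(<u_j, u_j>) where u_j is the displayed integer vector. Then <v, e_j> = <v, u_j> / sqrt(<u_j, u_j>), so |<v, e_j>|^2 = <v, u_j>^2 / <u_j, u_j>.
Coefficients: <v, e_1> = 5/sqrt(6), <v, e_2> = -9/sqrt(14).
Square and sum: Σ |<v, e_j>|^2 = 209/21.
Compute ||v||^2 = v·v = 10.
Deficit = 10 − 209/21 = 1/21 ≥ 0, confirming Bessel's inequality. (The deficit equals ||v − Σ <v,e_j> e_j||^2, the squared distance from v to span{e_j}.)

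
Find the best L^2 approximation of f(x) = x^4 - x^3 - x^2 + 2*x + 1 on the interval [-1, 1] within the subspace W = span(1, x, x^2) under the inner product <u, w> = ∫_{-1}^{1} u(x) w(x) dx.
g(x) = -x^2/7 + 7*x/5 + 32/35

The best approximation g ∈ W is the orthogonal projection of f onto W. Writing g = a_0 + a_1 x + a_2 x^2, the coefficients solve the normal equations G · a = b where
  G_{ij} = <φ_i, φ_j> and b_i = <f, φ_i>, with φ_0 = 1, φ_1 = x, φ_2 = x^2.
G =
  [2, 0, 2/3]
  [0, 2/3, 0]
  [2/3, 0, 2/5],
b = (26/15, 14/15, 58/105).
Solving gives a_0 = 32/35, a_1 = 7/5, a_2 = -1/7, so
  g(x) = -x^2/7 + 7*x/5 + 32/35.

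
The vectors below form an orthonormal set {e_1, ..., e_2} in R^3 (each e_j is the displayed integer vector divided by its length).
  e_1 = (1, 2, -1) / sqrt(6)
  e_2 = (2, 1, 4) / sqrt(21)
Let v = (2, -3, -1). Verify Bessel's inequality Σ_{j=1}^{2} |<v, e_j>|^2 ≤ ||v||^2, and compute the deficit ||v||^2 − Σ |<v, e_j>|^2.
Σ |<v, e_j>|^2 = 27/14; ||v||^2 = 14; deficit = 169/14

Write each e_j = u_j / sqrt(<u_j, u_j>) where u_j is the displayed integer vector. Then <v, e_j> = <v, u_j> / sqrt(<u_j, u_j>), so |<v, e_j>|^2 = <v, u_j>^2 / <u_j, u_j>.
Coefficients: <v, e_1> = -3/sqrt(6), <v, e_2> = -3/sqrt(21).
Square and sum: Σ |<v, e_j>|^2 = 27/14.
Compute ||v||^2 = v·v = 14.
Deficit = 14 − 27/14 = 169/14 ≥ 0, confirming Bessel's inequality. (The deficit equals ||v − Σ <v,e_j> e_j||^2, the squared distance from v to span{e_j}.)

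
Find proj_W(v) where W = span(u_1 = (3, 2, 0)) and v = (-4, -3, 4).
proj_W(v) = (-54/13, -36/13, 0)

Set up U = [u_1 | ... | u_1] ∈ R^(3×1). The projector onto W = col(U) is P = U (U^T U)^(-1) U^T.
Compute U^T U =
  [13],
and U^T v = (-18).
Solve U^T U · c = U^T v for the coefficients: c = (-18/13). The projection is proj_W(v) = U c.
Check: (v - proj_W(v)) · u_1 = 0  (should be 0).
Result: proj_W(v) = (-54/13, -36/13, 0).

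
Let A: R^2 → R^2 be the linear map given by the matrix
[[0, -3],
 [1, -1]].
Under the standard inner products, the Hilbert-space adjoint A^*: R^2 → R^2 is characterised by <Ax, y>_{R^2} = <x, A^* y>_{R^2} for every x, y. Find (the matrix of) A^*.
A^* = A^T =
[[0, 1],
 [-3, -1]]

For real matrices with standard dot products, the defining identity <Ax, y> = <x, A^* y> gives (Ax)^T y = x^T (A^*) y, i.e. x^T A^T y = x^T (A^*) y. Since this holds for all x, y, we must have A^* = A^T. Therefore
A^* =
[[0, 1],
 [-3, -1]].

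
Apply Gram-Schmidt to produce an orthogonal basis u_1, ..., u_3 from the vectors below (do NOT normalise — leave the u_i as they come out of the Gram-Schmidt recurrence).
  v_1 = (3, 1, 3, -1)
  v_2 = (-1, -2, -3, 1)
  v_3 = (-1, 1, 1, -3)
Orthogonal basis:
  u_1 = (3, 1, 3, -1)
  u_2 = (5/4, -5/4, -3/4, 1/4)
  u_3 = (-4/15, -8/15, -2/5, -38/15)

Apply the Gram-Schmidt recurrence
  u_1 = v_1
  u_i = v_i − Σ_{j<i} ((v_i · u_j) / (u_j · u_j)) · u_j.

Step by step this gives:
  u_1 = (3, 1, 3, -1)
  u_2 = (5/4, -5/4, -3/4, 1/4)
  u_3 = (-4/15, -8/15, -2/5, -38/15)

Orthogonality check:
  u_2 · u_1 = 0 (should be 0)
  u_3 · u_1 = 0 (should be 0)
  u_3 · u_2 = 0 (should be 0)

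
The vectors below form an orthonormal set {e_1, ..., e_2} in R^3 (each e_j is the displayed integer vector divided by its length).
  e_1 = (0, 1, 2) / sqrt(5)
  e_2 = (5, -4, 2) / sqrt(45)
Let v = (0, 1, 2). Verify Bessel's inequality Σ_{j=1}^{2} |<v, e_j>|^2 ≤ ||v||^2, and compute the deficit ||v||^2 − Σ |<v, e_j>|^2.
Σ |<v, e_j>|^2 = 5; ||v||^2 = 5; deficit = 0

Write each e_j = u_j / sqrt(<u_j, u_j>) where u_j is the displayed integer vector. Then <v, e_j> = <v, u_j> / sqrt(<u_j, u_j>), so |<v, e_j>|^2 = <v, u_j>^2 / <u_j, u_j>.
Coefficients: <v, e_1> = 5/sqrt(5), <v, e_2> = 0/sqrt(45).
Square and sum: Σ |<v, e_j>|^2 = 5.
Compute ||v||^2 = v·v = 5.
Deficit = 5 − 5 = 0 ≥ 0, confirming Bessel's inequality. (The deficit equals ||v − Σ <v,e_j> e_j||^2, the squared distance from v to span{e_j}.)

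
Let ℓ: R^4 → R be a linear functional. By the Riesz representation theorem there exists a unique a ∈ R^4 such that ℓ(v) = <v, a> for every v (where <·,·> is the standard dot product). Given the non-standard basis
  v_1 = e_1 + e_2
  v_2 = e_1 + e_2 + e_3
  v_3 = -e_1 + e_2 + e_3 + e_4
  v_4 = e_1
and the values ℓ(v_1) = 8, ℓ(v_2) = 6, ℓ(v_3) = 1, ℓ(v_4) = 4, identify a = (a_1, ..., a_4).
a = (4, 4, -2, 3)

Write a = (a_1, ..., a_4) in the standard basis. For each basis vector v_i, ℓ(v_i) = <v_i, a> is a linear equation in the a_j's. Collect the n equations into a matrix system V a = ℓ, where row i of V is v_i (expressed in the standard basis). Since V is invertible (lower-triangular with 1s on the diagonal, up to permutation), solve by back-substitution:
  V =
[[1, 1, 0, 0],
 [1, 1, 1, 0],
 [-1, 1, 1, 1],
 [1, 0, 0, 0]]
  V a = (8, 6, 1, 4)
Solving gives a = (4, 4, -2, 3).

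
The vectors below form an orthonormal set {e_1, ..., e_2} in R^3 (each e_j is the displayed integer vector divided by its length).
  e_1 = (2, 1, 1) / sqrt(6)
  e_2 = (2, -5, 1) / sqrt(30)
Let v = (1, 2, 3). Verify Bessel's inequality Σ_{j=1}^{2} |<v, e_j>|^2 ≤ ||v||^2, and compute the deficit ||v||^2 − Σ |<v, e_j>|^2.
Σ |<v, e_j>|^2 = 9; ||v||^2 = 14; deficit = 5

Write each e_j = u_j / sqrt(<u_j, u_j>) where u_j is the displayed integer vector. Then <v, e_j> = <v, u_j> / sqrt(<u_j, u_j>), so |<v, e_j>|^2 = <v, u_j>^2 / <u_j, u_j>.
Coefficients: <v, e_1> = 7/sqrt(6), <v, e_2> = -5/sqrt(30).
Square and sum: Σ |<v, e_j>|^2 = 9.
Compute ||v||^2 = v·v = 14.
Deficit = 14 − 9 = 5 ≥ 0, confirming Bessel's inequality. (The deficit equals ||v − Σ <v,e_j> e_j||^2, the squared distance from v to span{e_j}.)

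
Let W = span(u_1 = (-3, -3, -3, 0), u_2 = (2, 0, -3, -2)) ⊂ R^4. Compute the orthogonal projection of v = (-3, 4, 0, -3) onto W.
proj_W(v) = (19/50, 17/50, 7/25, -1/25)

Set up U = [u_1 | ... | u_2] ∈ R^(4×2). The projector onto W = col(U) is P = U (U^T U)^(-1) U^T.
Compute U^T U =
  [27, 3]
  [3, 17],
and U^T v = (-3, 0).
Solve U^T U · c = U^T v for the coefficients: c = (-17/150, 1/50). The projection is proj_W(v) = U c.
Check: (v - proj_W(v)) · u_1 = 0  (should be 0).
Check: (v - proj_W(v)) · u_2 = 0  (should be 0).
Result: proj_W(v) = (19/50, 17/50, 7/25, -1/25).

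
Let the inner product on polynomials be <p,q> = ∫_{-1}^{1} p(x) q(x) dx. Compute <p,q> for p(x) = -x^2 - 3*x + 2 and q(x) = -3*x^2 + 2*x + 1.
<p,q> = -52/15

Expand the product: p(x)·q(x) = 3*x^4 + 7*x^3 - 13*x^2 + x + 2.
∫_{-1}^{1} of each monomial x^k gives [2/(k+1) if k even, 0 if k odd]. Integrating term-by-term (or equivalently evaluating the antiderivative F(x) = 3*x^5/5 + 7*x^4/4 - 13*x^3/3 + x^2/2 + 2*x at the endpoints):
  F(1) − F(−1) = 31/60 − (239/60) = -52/15.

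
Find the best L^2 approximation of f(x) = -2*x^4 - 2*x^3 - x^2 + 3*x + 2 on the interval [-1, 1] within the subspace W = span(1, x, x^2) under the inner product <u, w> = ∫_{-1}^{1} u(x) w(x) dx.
g(x) = -19*x^2/7 + 9*x/5 + 76/35

The best approximation g ∈ W is the orthogonal projection of f onto W. Writing g = a_0 + a_1 x + a_2 x^2, the coefficients solve the normal equations G · a = b where
  G_{ij} = <φ_i, φ_j> and b_i = <f, φ_i>, with φ_0 = 1, φ_1 = x, φ_2 = x^2.
G =
  [2, 0, 2/3]
  [0, 2/3, 0]
  [2/3, 0, 2/5],
b = (38/15, 6/5, 38/105).
Solving gives a_0 = 76/35, a_1 = 9/5, a_2 = -19/7, so
  g(x) = -19*x^2/7 + 9*x/5 + 76/35.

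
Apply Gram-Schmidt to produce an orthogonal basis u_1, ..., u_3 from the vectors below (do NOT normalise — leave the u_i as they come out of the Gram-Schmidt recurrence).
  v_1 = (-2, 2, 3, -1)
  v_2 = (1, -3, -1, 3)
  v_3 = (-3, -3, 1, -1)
Orthogonal basis:
  u_1 = (-2, 2, 3, -1)
  u_2 = (-5/9, -13/9, 4/3, 20/9)
  u_3 = (-92/41, -108/41, -17/41, -83/41)

Apply the Gram-Schmidt recurrence
  u_1 = v_1
  u_i = v_i − Σ_{j<i} ((v_i · u_j) / (u_j · u_j)) · u_j.

Step by step this gives:
  u_1 = (-2, 2, 3, -1)
  u_2 = (-5/9, -13/9, 4/3, 20/9)
  u_3 = (-92/41, -108/41, -17/41, -83/41)

Orthogonality check:
  u_2 · u_1 = 0 (should be 0)
  u_3 · u_1 = 0 (should be 0)
  u_3 · u_2 = 0 (should be 0)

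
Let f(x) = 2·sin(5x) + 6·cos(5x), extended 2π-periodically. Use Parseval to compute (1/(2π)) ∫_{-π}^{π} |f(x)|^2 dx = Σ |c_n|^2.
Σ |c_n|^2 = 20

Expand |f|^2 and use orthogonality of {sin(nx), cos(mx)} on [-π, π]:
  ∫_{-π}^{π} sin(nx)^2 dx = π, ∫ cos(mx)^2 dx = π, and cross terms integrate to 0.
So ∫_{-π}^{π} f(x)^2 dx = 2^2 · π + 6^2 · π = (4 + 36)π.
Divide by 2π: (4 + 36)/2 = 20.
By Parseval, this equals Σ |c_n|^2.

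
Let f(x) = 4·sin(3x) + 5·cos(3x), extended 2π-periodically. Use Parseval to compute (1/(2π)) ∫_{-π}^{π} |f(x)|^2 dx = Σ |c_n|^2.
Σ |c_n|^2 = 41/2

Expand |f|^2 and use orthogonality of {sin(nx), cos(mx)} on [-π, π]:
  ∫_{-π}^{π} sin(nx)^2 dx = π, ∫ cos(mx)^2 dx = π, and cross terms integrate to 0.
So ∫_{-π}^{π} f(x)^2 dx = 4^2 · π + 5^2 · π = (16 + 25)π.
Divide by 2π: (16 + 25)/2 = 41/2.
By Parseval, this equals Σ |c_n|^2.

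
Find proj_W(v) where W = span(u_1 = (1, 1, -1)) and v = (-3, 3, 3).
proj_W(v) = (-1, -1, 1)

Set up U = [u_1 | ... | u_1] ∈ R^(3×1). The projector onto W = col(U) is P = U (U^T U)^(-1) U^T.
Compute U^T U =
  [3],
and U^T v = (-3).
Solve U^T U · c = U^T v for the coefficients: c = (-1). The projection is proj_W(v) = U c.
Check: (v - proj_W(v)) · u_1 = 0  (should be 0).
Result: proj_W(v) = (-1, -1, 1).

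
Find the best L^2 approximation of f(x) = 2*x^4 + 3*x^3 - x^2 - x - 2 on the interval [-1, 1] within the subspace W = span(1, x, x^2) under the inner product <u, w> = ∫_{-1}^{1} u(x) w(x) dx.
g(x) = 5*x^2/7 + 4*x/5 - 76/35

The best approximation g ∈ W is the orthogonal projection of f onto W. Writing g = a_0 + a_1 x + a_2 x^2, the coefficients solve the normal equations G · a = b where
  G_{ij} = <φ_i, φ_j> and b_i = <f, φ_i>, with φ_0 = 1, φ_1 = x, φ_2 = x^2.
G =
  [2, 0, 2/3]
  [0, 2/3, 0]
  [2/3, 0, 2/5],
b = (-58/15, 8/15, -122/105).
Solving gives a_0 = -76/35, a_1 = 4/5, a_2 = 5/7, so
  g(x) = 5*x^2/7 + 4*x/5 - 76/35.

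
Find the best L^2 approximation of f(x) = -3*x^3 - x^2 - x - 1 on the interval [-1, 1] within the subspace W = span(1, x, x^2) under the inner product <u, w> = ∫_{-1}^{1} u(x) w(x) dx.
g(x) = -x^2 - 14*x/5 - 1

The best approximation g ∈ W is the orthogonal projection of f onto W. Writing g = a_0 + a_1 x + a_2 x^2, the coefficients solve the normal equations G · a = b where
  G_{ij} = <φ_i, φ_j> and b_i = <f, φ_i>, with φ_0 = 1, φ_1 = x, φ_2 = x^2.
G =
  [2, 0, 2/3]
  [0, 2/3, 0]
  [2/3, 0, 2/5],
b = (-8/3, -28/15, -16/15).
Solving gives a_0 = -1, a_1 = -14/5, a_2 = -1, so
  g(x) = -x^2 - 14*x/5 - 1.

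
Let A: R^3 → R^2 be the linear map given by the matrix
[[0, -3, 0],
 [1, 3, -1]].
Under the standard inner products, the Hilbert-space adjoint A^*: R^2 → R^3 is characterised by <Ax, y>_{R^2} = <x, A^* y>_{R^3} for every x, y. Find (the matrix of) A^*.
A^* = A^T =
[[0, 1],
 [-3, 3],
 [0, -1]]

For real matrices with standard dot products, the defining identity <Ax, y> = <x, A^* y> gives (Ax)^T y = x^T (A^*) y, i.e. x^T A^T y = x^T (A^*) y. Since this holds for all x, y, we must have A^* = A^T. Therefore
A^* =
[[0, 1],
 [-3, 3],
 [0, -1]].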